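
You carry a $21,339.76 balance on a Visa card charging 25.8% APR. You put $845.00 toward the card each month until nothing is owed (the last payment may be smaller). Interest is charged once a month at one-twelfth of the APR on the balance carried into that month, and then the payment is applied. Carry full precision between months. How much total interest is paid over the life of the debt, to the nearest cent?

$9,764.75

Monthly rate r = 25.8%/12 = 2.15% = 0.0215.
Payoff takes n = ⌈−ln(1 − rB₀/P)/ln(1+r)⌉ = ⌈36.808⌉ = 37 payments; the last is $684.51.
Total paid = 36·$845.00 + $684.51 = $31,104.51.
Total interest = total paid − principal = $31,104.51 − $21,339.76 = $9,764.75.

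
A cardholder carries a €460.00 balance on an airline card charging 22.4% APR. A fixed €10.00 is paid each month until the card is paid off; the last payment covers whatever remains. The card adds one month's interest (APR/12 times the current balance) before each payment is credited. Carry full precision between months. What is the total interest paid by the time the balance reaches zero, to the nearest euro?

Monthly rate r = 22.4%/12 = 1.86667% = 0.0186667.
Payoff takes n = ⌈−ln(1 − rB₀/P)/ln(1+r)⌉ = ⌈105.795⌉ = 106 payments; the last is €7.96.
Total paid = 105·€10.00 + €7.96 = €1,057.96.
Total interest = total paid − principal = €1,057.96 − €460.00 = €597.96.

€598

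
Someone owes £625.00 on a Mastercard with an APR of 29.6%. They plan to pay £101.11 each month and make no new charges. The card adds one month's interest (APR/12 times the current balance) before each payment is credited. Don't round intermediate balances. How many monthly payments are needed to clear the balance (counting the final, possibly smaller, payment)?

7 payments

Monthly rate r = 29.6%/12 = 2.46667% = 0.0246667.
Recurrence: B ← B·(1+r) − £101.11.
Month 1: interest £15.42; balance after payment £539.31.
Month 2: interest £13.30; balance after payment £451.50.
Closed form: n = −ln(1 − rB₀/P)/ln(1+r) = −ln(0.84753)/ln(1.02467) ≈ 6.789, so the balance reaches zero during payment 7.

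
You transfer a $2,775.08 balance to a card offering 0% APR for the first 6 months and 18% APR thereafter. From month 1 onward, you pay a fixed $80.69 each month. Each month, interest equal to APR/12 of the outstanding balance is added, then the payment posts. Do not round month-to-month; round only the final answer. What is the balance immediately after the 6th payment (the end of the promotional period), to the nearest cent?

$2,290.94

Promo months 1–6 at r₀ = 0%/12 = 0; months 7+ at r₁ = 18%/12 = 0.015.
After month 6 (no interest yet): B = $2,775.08 − 6·$80.69 = $2,290.94.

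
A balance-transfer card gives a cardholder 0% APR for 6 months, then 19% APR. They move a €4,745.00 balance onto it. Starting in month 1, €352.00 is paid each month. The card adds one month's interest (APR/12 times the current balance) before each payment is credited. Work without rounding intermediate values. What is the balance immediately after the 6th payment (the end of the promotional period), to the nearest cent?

Promo months 1–6 at r₀ = 0%/12 = 0; months 7+ at r₁ = 19%/12 = 0.0158333.
After month 6 (no interest yet): B = €4,745.00 − 6·€352.00 = €2,633.00.

€2,633.00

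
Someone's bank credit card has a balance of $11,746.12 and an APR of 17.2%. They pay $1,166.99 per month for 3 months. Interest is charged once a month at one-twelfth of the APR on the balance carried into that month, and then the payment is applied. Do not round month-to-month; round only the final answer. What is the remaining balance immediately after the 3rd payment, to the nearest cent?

$8,707.09

Monthly rate r = 17.2%/12 = 1.43333% = 0.0143333.
Each month: B ← B·(1+r) − $1,166.99.
Month 1: interest $168.36; balance after payment $10,747.49.
Month 2: interest $154.05; balance after payment $9,734.55.
Month 3: interest $139.53; balance after payment $8,707.09.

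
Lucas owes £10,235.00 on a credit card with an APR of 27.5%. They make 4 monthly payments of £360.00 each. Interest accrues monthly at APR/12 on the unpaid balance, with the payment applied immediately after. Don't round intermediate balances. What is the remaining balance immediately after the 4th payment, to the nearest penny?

£9,715.69

Monthly rate r = 27.5%/12 = 2.29167% = 0.0229167.
Each month: B ← B·(1+r) − £360.00.
Month 1: interest £234.55; balance after payment £10,109.55.
Month 2: interest £231.68; balance after payment £9,981.23.
Month 3: interest £228.74; balance after payment £9,849.97.
Month 4: interest £225.73; balance after payment £9,715.69.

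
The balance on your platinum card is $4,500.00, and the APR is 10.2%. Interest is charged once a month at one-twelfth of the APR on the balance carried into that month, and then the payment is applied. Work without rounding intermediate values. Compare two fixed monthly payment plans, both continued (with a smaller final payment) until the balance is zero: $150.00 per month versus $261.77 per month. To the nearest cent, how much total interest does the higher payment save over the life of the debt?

$331.27

Monthly rate r = 10.2%/12 = 0.85% = 0.0085.
At $150.00/mo: n = ⌈−ln(1 − rB₀/P)/ln(1+r)⌉ = 35 payments (last $116.94); total interest = total paid − $4,500.00 = $716.94.
At $261.77/mo: 19 payments (last $173.81); total interest $385.67.
Interest saved = $716.94 − $385.67 = $331.27.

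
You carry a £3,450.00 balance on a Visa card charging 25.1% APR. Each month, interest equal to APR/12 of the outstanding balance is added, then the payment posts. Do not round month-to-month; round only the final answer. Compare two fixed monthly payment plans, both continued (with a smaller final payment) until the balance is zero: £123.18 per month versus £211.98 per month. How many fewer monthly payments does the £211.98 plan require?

Monthly rate r = 25.1%/12 = 2.09167% = 0.0209167.
At £123.18/mo: n = ⌈−ln(1 − rB₀/P)/ln(1+r)⌉ = 43 payments (last £71.95); total interest = total paid − £3,450.00 = £1,795.51.
At £211.98/mo: 21 payments (last £22.07); total interest £811.67.
Payments saved = 43 − 21 = 22.

22 fewer payments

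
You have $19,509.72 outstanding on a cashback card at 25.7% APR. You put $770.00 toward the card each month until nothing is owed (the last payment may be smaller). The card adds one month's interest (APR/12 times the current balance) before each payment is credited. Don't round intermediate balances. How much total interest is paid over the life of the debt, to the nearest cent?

Monthly rate r = 25.7%/12 = 2.14167% = 0.0214167.
Payoff takes n = ⌈−ln(1 − rB₀/P)/ln(1+r)⌉ = ⌈36.917⌉ = 37 payments; the last is $706.49.
Total paid = 36·$770.00 + $706.49 = $28,426.49.
Total interest = total paid − principal = $28,426.49 − $19,509.72 = $8,916.77.

$8,916.77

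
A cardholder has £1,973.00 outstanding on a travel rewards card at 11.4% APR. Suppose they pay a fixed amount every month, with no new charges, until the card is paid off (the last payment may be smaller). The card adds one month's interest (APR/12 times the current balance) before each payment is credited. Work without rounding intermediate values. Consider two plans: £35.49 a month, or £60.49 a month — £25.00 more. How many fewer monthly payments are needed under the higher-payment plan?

Monthly rate r = 11.4%/12 = 0.95% = 0.0095.
At £35.49/mo: n = ⌈−ln(1 − rB₀/P)/ln(1+r)⌉ = 80 payments (last £15.45); total interest = total paid − £1,973.00 = £846.16.
At £60.49/mo: 40 payments (last £13.56); total interest £399.67.
Payments saved = 80 − 40 = 40.

40 fewer payments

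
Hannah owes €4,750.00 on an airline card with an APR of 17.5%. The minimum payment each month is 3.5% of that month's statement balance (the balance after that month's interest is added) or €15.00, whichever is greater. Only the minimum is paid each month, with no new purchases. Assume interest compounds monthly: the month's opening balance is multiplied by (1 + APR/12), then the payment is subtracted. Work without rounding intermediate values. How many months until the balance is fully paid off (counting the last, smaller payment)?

151 months

Monthly rate r = 17.5%/12 = 1.45833% = 0.0145833.
While 3.5% of the post-interest balance exceeds €15.00, each month B ← (B·(1+r))·(1 − 0.035), i.e. B shrinks by the factor (1+r)·0.965 = 0.97907.
This holds for months 1–115. Entering month 116 the balance is €417.28; 3.5% of the post-interest balance is now below €15.00, so the flat €15.00 minimum applies from here.
From month 116 a fixed €15.00 at rate r clears €417.28 in 36 more payments. Total: 115 + 36 = 151 months.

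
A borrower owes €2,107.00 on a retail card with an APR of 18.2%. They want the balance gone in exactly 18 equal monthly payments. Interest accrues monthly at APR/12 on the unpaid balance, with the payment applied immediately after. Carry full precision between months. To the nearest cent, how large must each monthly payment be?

Monthly rate r = 18.2%/12 = 1.51667% = 0.0151667.
Level-payment amortization: P = B₀·r / (1 − (1+r)^(−n)) = 2107.00·0.0151667 / (1 − 1.01517^(−18)).
Denominator 1 − (1+r)^(−18) = 0.237345713.
P = 31.9562 / 0.237345713 ≈ 134.64.

€134.64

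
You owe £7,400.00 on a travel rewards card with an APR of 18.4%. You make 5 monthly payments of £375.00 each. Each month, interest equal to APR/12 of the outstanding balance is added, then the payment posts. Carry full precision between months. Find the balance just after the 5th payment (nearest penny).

Monthly rate r = 18.4%/12 = 1.53333% = 0.0153333.
Each month: B ← B·(1+r) − £375.00.
Month 1: interest £113.47; balance after payment £7,138.47.
Month 2: interest £109.46; balance after payment £6,872.92.
Month 3: interest £105.38; balance after payment £6,603.31.
Month 4: interest £101.25; balance after payment £6,329.56.
Month 5: interest £97.05; balance after payment £6,051.61.

£6,051.61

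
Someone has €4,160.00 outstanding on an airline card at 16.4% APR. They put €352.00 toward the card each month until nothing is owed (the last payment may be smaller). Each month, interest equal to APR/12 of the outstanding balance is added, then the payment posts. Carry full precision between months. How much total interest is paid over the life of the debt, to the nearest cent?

Monthly rate r = 16.4%/12 = 1.36667% = 0.0136667.
Payoff takes n = ⌈−ln(1 − rB₀/P)/ln(1+r)⌉ = ⌈12.978⌉ = 13 payments; the last is €344.15.
Total paid = 12·€352.00 + €344.15 = €4,568.15.
Total interest = total paid − principal = €4,568.15 − €4,160.00 = €408.15.

€408.15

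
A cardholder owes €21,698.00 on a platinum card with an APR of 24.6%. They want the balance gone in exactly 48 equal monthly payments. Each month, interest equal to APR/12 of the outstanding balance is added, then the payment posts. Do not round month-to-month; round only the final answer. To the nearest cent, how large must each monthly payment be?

€714.61

Monthly rate r = 24.6%/12 = 2.05% = 0.0205.
Level-payment amortization: P = B₀·r / (1 − (1+r)^(−n)) = 21698.00·0.0205 / (1 − 1.0205^(−48)).
Denominator 1 − (1+r)^(−48) = 0.622449052.
P = 444.809 / 0.622449052 ≈ 714.61.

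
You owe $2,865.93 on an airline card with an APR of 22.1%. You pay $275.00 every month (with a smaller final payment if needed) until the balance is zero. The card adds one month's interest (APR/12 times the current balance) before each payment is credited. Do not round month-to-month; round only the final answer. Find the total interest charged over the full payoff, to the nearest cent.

Monthly rate r = 22.1%/12 = 1.84167% = 0.0184167.
Payoff takes n = ⌈−ln(1 − rB₀/P)/ln(1+r)⌉ = ⌈11.678⌉ = 12 payments; the last is $186.90.
Total paid = 11·$275.00 + $186.90 = $3,211.90.
Total interest = total paid − principal = $3,211.90 − $2,865.93 = $345.97.

$345.97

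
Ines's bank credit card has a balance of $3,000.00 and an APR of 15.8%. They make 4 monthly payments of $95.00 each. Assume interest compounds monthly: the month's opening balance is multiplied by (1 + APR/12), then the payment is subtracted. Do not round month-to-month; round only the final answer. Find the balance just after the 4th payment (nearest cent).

$2,773.58

Monthly rate r = 15.8%/12 = 1.31667% = 0.0131667.
Each month: B ← B·(1+r) − $95.00.
Month 1: interest $39.50; balance after payment $2,944.50.
Month 2: interest $38.77; balance after payment $2,888.27.
Month 3: interest $38.03; balance after payment $2,831.30.
Month 4: interest $37.28; balance after payment $2,773.58.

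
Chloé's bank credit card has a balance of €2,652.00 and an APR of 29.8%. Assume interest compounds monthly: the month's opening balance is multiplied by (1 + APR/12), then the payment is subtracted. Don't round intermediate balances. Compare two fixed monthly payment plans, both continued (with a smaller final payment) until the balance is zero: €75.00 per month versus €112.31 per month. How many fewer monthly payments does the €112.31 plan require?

Monthly rate r = 29.8%/12 = 2.48333% = 0.0248333.
At €75.00/mo: n = ⌈−ln(1 − rB₀/P)/ln(1+r)⌉ = 86 payments (last €59.95); total interest = total paid − €2,652.00 = €3,782.95.
At €112.31/mo: 36 payments (last €111.24); total interest €1,390.09.
Payments saved = 86 − 36 = 50.

50 fewer payments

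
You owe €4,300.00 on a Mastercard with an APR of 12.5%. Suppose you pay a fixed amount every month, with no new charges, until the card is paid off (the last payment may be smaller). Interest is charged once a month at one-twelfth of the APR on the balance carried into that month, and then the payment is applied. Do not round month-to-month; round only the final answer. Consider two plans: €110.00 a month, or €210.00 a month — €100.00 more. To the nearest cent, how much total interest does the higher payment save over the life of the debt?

€688.93

Monthly rate r = 12.5%/12 = 1.04167% = 0.0104167.
At €110.00/mo: n = ⌈−ln(1 − rB₀/P)/ln(1+r)⌉ = 51 payments (last €50.60); total interest = total paid − €4,300.00 = €1,250.60.
At €210.00/mo: 24 payments (last €31.67); total interest €561.67.
Interest saved = €1,250.60 − €561.67 = €688.93.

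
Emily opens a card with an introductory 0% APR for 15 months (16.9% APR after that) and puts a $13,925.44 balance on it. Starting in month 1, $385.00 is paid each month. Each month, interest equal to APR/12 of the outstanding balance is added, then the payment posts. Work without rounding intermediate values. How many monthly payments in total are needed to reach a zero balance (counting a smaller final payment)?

Promo months 1–15 at r₀ = 0%/12 = 0; months 16+ at r₁ = 16.9%/12 = 0.0140833.
After month 15 (no interest yet): B = $13,925.44 − 15·$385.00 = $8,150.44.
Then at r₁ with $385.00/mo: n₂ = −ln(1 − r₁·B/P)/ln(1+r₁) ≈ 25.31 → 26 more payments.

41 months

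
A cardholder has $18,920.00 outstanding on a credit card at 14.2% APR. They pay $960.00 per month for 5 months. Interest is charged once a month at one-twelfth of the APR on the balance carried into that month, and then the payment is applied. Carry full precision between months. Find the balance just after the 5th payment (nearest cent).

$15,151.29

Monthly rate r = 14.2%/12 = 1.18333% = 0.0118333.
Each month: B ← B·(1+r) − $960.00.
Month 1: interest $223.89; balance after payment $18,183.89.
Month 2: interest $215.18; balance after payment $17,439.06.
Month 3: interest $206.36; balance after payment $16,685.42.
Month 4: interest $197.44; balance after payment $15,922.87.
Month 5: interest $188.42; balance after payment $15,151.29.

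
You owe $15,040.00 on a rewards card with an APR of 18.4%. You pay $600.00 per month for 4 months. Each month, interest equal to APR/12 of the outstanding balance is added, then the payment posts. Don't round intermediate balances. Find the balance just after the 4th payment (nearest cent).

$13,528.12

Monthly rate r = 18.4%/12 = 1.53333% = 0.0153333.
Each month: B ← B·(1+r) − $600.00.
Month 1: interest $230.61; balance after payment $14,670.61.
Month 2: interest $224.95; balance after payment $14,295.56.
Month 3: interest $219.20; balance after payment $13,914.76.
Month 4: interest $213.36; balance after payment $13,528.12.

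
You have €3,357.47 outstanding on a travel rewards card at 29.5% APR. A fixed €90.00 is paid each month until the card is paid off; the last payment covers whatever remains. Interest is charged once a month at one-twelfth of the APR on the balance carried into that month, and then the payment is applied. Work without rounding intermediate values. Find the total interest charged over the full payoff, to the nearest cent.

Monthly rate r = 29.5%/12 = 2.45833% = 0.0245833.
Payoff takes n = ⌈−ln(1 − rB₀/P)/ln(1+r)⌉ = ⌈102.526⌉ = 103 payments; the last is €47.65.
Total paid = 102·€90.00 + €47.65 = €9,227.65.
Total interest = total paid − principal = €9,227.65 − €3,357.47 = €5,870.18.

€5,870.18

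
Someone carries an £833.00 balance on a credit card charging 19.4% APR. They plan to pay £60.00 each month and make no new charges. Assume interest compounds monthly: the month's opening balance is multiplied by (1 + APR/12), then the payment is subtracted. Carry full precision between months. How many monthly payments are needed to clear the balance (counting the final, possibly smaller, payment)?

16 payments

Monthly rate r = 19.4%/12 = 1.61667% = 0.0161667.
Recurrence: B ← B·(1+r) − £60.00.
Month 1: interest £13.47; balance after payment £786.47.
Month 2: interest £12.71; balance after payment £739.18.
Closed form: n = −ln(1 − rB₀/P)/ln(1+r) = −ln(0.77555)/ln(1.01617) ≈ 15.849, so the balance reaches zero during payment 16.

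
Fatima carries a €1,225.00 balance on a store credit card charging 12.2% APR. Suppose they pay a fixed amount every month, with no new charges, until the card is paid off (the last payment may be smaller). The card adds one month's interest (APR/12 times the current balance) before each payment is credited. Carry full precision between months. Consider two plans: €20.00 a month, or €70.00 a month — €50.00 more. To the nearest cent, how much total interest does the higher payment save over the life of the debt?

€571.43

Monthly rate r = 12.2%/12 = 1.01667% = 0.0101667.
At €20.00/mo: n = ⌈−ln(1 − rB₀/P)/ln(1+r)⌉ = 97 payments (last €7.27); total interest = total paid − €1,225.00 = €702.27.
At €70.00/mo: 20 payments (last €25.84); total interest €130.84.
Interest saved = €702.27 − €130.84 = €571.43.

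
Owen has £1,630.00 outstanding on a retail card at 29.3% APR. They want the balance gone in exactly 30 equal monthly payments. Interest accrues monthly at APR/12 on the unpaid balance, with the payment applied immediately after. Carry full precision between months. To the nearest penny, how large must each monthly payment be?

Monthly rate r = 29.3%/12 = 2.44167% = 0.0244167.
Level-payment amortization: P = B₀·r / (1 − (1+r)^(−n)) = 1630.00·0.0244167 / (1 − 1.02442^(−30)).
Denominator 1 − (1+r)^(−30) = 0.515045568.
P = 39.7992 / 0.515045568 ≈ 77.27.

£77.27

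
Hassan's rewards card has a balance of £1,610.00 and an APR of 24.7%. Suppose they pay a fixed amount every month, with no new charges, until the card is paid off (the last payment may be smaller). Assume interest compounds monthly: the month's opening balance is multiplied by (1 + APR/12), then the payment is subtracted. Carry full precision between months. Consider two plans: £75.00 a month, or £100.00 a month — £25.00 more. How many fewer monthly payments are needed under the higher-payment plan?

9 fewer payments

Monthly rate r = 24.7%/12 = 2.05833% = 0.0205833.
At £75.00/mo: n = ⌈−ln(1 − rB₀/P)/ln(1+r)⌉ = 29 payments (last £46.77); total interest = total paid − £1,610.00 = £536.77.
At £100.00/mo: 20 payments (last £75.99); total interest £365.99.
Payments saved = 29 − 20 = 9.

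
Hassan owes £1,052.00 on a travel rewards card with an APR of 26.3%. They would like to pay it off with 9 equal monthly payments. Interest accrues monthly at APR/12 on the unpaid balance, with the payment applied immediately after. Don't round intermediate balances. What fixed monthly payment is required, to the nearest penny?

Monthly rate r = 26.3%/12 = 2.19167% = 0.0219167.
Level-payment amortization: P = B₀·r / (1 − (1+r)^(−n)) = 1052.00·0.0219167 / (1 − 1.02192^(−9)).
Denominator 1 − (1+r)^(−9) = 0.177263698.
P = 23.0563 / 0.177263698 ≈ 130.07.

£130.07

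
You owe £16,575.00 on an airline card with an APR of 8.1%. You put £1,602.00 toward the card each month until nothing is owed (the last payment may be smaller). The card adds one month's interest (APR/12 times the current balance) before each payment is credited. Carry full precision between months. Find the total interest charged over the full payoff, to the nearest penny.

Monthly rate r = 8.1%/12 = 0.675% = 0.00675.
Payoff takes n = ⌈−ln(1 − rB₀/P)/ln(1+r)⌉ = ⌈10.762⌉ = 11 payments; the last is £1,221.13.
Total paid = 10·£1,602.00 + £1,221.13 = £17,241.13.
Total interest = total paid − principal = £17,241.13 − £16,575.00 = £666.13.

£666.13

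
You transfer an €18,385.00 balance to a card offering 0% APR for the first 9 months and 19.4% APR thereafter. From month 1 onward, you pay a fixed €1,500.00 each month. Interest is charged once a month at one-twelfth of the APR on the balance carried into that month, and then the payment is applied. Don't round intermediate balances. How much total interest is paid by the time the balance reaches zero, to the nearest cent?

Promo months 1–9 at r₀ = 0%/12 = 0; months 10+ at r₁ = 19.4%/12 = 0.0161667.
After month 9 (no interest yet): B = €18,385.00 − 9·€1,500.00 = €4,885.00.
Then at r₁ with €1,500.00/mo: n₂ = −ln(1 − r₁·B/P)/ln(1+r₁) ≈ 3.37 → 4 more payments.
Total paid = 12·€1,500.00 + €561.57 = €18,561.57; interest = €18,561.57 − €18,385.00 = €176.57.

€176.57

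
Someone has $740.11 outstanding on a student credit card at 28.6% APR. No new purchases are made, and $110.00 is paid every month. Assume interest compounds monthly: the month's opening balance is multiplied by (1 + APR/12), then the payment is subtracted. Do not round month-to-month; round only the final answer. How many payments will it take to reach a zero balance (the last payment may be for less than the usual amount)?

8 months

Monthly rate r = 28.6%/12 = 2.38333% = 0.0238333.
Recurrence: B ← B·(1+r) − $110.00.
Month 1: interest $17.64; balance after payment $647.75.
Month 2: interest $15.44; balance after payment $553.19.
Closed form: n = −ln(1 − rB₀/P)/ln(1+r) = −ln(0.83964)/ln(1.02383) ≈ 7.420, so the balance reaches zero during payment 8.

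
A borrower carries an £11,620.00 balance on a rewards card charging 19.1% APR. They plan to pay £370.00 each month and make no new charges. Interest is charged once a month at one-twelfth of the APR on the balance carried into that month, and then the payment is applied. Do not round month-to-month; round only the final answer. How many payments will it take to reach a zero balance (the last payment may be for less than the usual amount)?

44 months

Monthly rate r = 19.1%/12 = 1.59167% = 0.0159167.
Recurrence: B ← B·(1+r) − £370.00.
Month 1: interest £184.95; balance after payment £11,434.95.
Month 2: interest £182.01; balance after payment £11,246.96.
Closed form: n = −ln(1 − rB₀/P)/ln(1+r) = −ln(0.50013)/ln(1.01592) ≈ 43.878, so the balance reaches zero during payment 44.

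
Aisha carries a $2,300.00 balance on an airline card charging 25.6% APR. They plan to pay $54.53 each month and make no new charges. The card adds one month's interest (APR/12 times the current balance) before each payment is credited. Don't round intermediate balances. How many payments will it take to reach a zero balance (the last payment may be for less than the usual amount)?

Monthly rate r = 25.6%/12 = 2.13333% = 0.0213333.
Recurrence: B ← B·(1+r) − $54.53.
Month 1: interest $49.07; balance after payment $2,294.54.
Month 2: interest $48.95; balance after payment $2,288.96.
Closed form: n = −ln(1 − rB₀/P)/ln(1+r) = −ln(0.10019)/ln(1.02133) ≈ 108.991, so the balance reaches zero during payment 109.

109 months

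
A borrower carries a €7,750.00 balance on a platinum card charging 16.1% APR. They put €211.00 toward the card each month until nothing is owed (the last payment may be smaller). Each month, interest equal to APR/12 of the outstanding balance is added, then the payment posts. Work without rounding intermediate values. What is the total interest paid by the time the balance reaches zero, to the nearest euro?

€2,997

Monthly rate r = 16.1%/12 = 1.34167% = 0.0134167.
Payoff takes n = ⌈−ln(1 − rB₀/P)/ln(1+r)⌉ = ⌈50.935⌉ = 51 payments; the last is €197.38.
Total paid = 50·€211.00 + €197.38 = €10,747.38.
Total interest = total paid − principal = €10,747.38 − €7,750.00 = €2,997.38.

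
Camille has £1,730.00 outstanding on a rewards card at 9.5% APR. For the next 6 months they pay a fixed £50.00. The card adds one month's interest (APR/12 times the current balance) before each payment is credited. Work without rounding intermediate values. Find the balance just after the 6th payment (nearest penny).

Monthly rate r = 9.5%/12 = 0.791667% = 0.00791667.
Each month: B ← B·(1+r) − £50.00.
Month 1: interest £13.70; balance after payment £1,693.70.
Month 2: interest £13.41; balance after payment £1,657.10.
Month 3: interest £13.12; balance after payment £1,620.22.
Month 4: interest £12.83; balance after payment £1,583.05.
Month 5: interest £12.53; balance after payment £1,545.58.
Month 6: interest £12.24; balance after payment £1,507.82.

£1,507.82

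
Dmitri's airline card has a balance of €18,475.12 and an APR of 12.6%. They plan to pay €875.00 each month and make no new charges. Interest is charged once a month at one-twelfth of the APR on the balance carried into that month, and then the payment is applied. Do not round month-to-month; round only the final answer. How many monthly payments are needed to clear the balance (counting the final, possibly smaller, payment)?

24 payments

Monthly rate r = 12.6%/12 = 1.05% = 0.0105.
Recurrence: B ← B·(1+r) − €875.00.
Month 1: interest €193.99; balance after payment €17,794.11.
Month 2: interest €186.84; balance after payment €17,105.95.
Closed form: n = −ln(1 − rB₀/P)/ln(1+r) = −ln(0.7783)/ln(1.0105) ≈ 23.996, so the balance reaches zero during payment 24.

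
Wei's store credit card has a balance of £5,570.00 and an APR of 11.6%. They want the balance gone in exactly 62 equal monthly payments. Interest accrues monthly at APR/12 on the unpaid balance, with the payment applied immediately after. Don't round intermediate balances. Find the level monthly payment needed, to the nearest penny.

£119.85

Monthly rate r = 11.6%/12 = 0.966667% = 0.00966667.
Level-payment amortization: P = B₀·r / (1 − (1+r)^(−n)) = 5570.00·0.00966667 / (1 − 1.00967^(−62)).
Denominator 1 − (1+r)^(−62) = 0.449239423.
P = 53.8433 / 0.449239423 ≈ 119.85.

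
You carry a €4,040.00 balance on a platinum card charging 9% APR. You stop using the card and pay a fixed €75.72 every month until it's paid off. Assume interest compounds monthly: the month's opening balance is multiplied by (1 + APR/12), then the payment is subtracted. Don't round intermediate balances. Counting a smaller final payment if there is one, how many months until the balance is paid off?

69 months

Monthly rate r = 9%/12 = 0.75% = 0.0075.
Recurrence: B ← B·(1+r) − €75.72.
Month 1: interest €30.30; balance after payment €3,994.58.
Month 2: interest €29.96; balance after payment €3,948.82.
Closed form: n = −ln(1 − rB₀/P)/ln(1+r) = −ln(0.59984)/ln(1.0075) ≈ 68.401, so the balance reaches zero during payment 69.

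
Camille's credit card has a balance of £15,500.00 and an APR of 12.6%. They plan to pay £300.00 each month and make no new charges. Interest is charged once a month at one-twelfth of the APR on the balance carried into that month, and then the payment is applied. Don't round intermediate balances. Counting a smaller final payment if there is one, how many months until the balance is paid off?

75 payments

Monthly rate r = 12.6%/12 = 1.05% = 0.0105.
Recurrence: B ← B·(1+r) − £300.00.
Month 1: interest £162.75; balance after payment £15,362.75.
Month 2: interest £161.31; balance after payment £15,224.06.
Closed form: n = −ln(1 − rB₀/P)/ln(1+r) = −ln(0.4575)/ln(1.0105) ≈ 74.864, so the balance reaches zero during payment 75.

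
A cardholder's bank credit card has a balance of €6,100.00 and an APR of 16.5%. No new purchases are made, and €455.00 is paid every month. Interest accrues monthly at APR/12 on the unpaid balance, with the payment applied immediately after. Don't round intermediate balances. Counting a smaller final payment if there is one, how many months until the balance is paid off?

15 months

Monthly rate r = 16.5%/12 = 1.375% = 0.01375.
Recurrence: B ← B·(1+r) − €455.00.
Month 1: interest €83.88; balance after payment €5,728.88.
Month 2: interest €78.77; balance after payment €5,352.65.
Closed form: n = −ln(1 − rB₀/P)/ln(1+r) = −ln(0.81566)/ln(1.01375) ≈ 14.920, so the balance reaches zero during payment 15.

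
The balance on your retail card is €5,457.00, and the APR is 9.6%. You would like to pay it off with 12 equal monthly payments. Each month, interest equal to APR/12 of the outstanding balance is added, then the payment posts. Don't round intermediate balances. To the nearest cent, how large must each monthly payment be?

Monthly rate r = 9.6%/12 = 0.8% = 0.008.
Level-payment amortization: P = B₀·r / (1 − (1+r)^(−n)) = 5457.00·0.008 / (1 − 1.008^(−12)).
Denominator 1 − (1+r)^(−12) = 0.0911889169.
P = 43.656 / 0.0911889169 ≈ 478.74.

€478.74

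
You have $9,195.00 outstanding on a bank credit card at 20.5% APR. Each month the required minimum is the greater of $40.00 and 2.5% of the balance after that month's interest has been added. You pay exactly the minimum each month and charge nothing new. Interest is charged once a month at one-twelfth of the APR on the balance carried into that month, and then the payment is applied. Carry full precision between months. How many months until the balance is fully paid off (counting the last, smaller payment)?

Monthly rate r = 20.5%/12 = 1.70833% = 0.0170833.
While 2.5% of the post-interest balance exceeds $40.00, each month B ← (B·(1+r))·(1 − 0.025), i.e. B shrinks by the factor (1+r)·0.975 = 0.99166.
This holds for months 1–211. Entering month 212 the balance is $1,569.48; 2.5% of the post-interest balance is now below $40.00, so the flat $40.00 minimum applies from here.
From month 212 a fixed $40.00 at rate r clears $1,569.48 in 66 more payments. Total: 211 + 66 = 277 months.

277 months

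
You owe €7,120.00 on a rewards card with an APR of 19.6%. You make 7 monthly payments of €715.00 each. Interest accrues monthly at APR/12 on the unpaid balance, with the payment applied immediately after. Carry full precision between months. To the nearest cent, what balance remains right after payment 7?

Monthly rate r = 19.6%/12 = 1.63333% = 0.0163333.
Each month: B ← B·(1+r) − €715.00.
Month 1: interest €116.29; balance after payment €6,521.29.
Month 2: interest €106.51; balance after payment €5,912.81.
Month 3: interest €96.58; balance after payment €5,294.38.
Month 4: interest €86.47; balance after payment €4,665.86.
Month 5: interest €76.21; balance after payment €4,027.07.
Month 6: interest €65.78; balance after payment €3,377.84.
Month 7: interest €55.17; balance after payment €2,718.01.

€2,718.01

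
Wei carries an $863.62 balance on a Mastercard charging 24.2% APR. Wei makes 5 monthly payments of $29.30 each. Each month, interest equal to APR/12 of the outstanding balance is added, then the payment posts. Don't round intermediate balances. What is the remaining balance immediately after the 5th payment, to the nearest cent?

$801.76

Monthly rate r = 24.2%/12 = 2.01667% = 0.0201667.
Each month: B ← B·(1+r) − $29.30.
Month 1: interest $17.42; balance after payment $851.74.
Month 2: interest $17.18; balance after payment $839.61.
Month 3: interest $16.93; balance after payment $827.25.
Month 4: interest $16.68; balance after payment $814.63.
Month 5: interest $16.43; balance after payment $801.76.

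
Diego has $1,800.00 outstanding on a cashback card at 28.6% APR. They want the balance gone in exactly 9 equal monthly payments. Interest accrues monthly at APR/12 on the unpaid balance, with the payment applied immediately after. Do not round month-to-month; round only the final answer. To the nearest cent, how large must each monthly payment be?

$224.58

Monthly rate r = 28.6%/12 = 2.38333% = 0.0238333.
Level-payment amortization: P = B₀·r / (1 − (1+r)^(−n)) = 1800.00·0.0238333 / (1 − 1.02383^(−9)).
Denominator 1 − (1+r)^(−9) = 0.191022178.
P = 42.9 / 0.191022178 ≈ 224.58.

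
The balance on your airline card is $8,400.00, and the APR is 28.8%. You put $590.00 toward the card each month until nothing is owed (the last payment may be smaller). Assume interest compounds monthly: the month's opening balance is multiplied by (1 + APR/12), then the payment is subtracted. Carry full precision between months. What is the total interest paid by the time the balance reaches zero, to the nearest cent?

Monthly rate r = 28.8%/12 = 2.4% = 0.024.
Payoff takes n = ⌈−ln(1 − rB₀/P)/ln(1+r)⌉ = ⌈17.629⌉ = 18 payments; the last is $372.45.
Total paid = 17·$590.00 + $372.45 = $10,402.45.
Total interest = total paid − principal = $10,402.45 − $8,400.00 = $2,002.45.

$2,002.45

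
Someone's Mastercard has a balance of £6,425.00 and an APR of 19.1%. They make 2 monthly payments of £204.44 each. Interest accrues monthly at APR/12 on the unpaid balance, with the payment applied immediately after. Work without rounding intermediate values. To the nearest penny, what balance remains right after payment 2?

£6,219.02

Monthly rate r = 19.1%/12 = 1.59167% = 0.0159167.
Each month: B ← B·(1+r) − £204.44.
Month 1: interest £102.26; balance after payment £6,322.82.
Month 2: interest £100.64; balance after payment £6,219.02.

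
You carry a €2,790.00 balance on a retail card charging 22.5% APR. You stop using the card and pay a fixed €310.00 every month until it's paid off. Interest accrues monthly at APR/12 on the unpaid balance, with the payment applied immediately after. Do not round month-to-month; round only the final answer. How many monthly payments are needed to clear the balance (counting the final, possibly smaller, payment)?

10 months

Monthly rate r = 22.5%/12 = 1.875% = 0.01875.
Recurrence: B ← B·(1+r) − €310.00.
Month 1: interest €52.31; balance after payment €2,532.31.
Month 2: interest €47.48; balance after payment €2,269.79.
Closed form: n = −ln(1 − rB₀/P)/ln(1+r) = −ln(0.83125)/ln(1.01875) ≈ 9.949, so the balance reaches zero during payment 10.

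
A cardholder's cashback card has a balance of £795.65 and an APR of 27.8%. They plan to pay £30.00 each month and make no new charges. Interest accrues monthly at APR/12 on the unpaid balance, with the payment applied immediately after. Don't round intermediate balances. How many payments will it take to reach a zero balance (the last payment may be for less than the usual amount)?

42 months

Monthly rate r = 27.8%/12 = 2.31667% = 0.0231667.
Recurrence: B ← B·(1+r) − £30.00.
Month 1: interest £18.43; balance after payment £784.08.
Month 2: interest £18.16; balance after payment £772.25.
Closed form: n = −ln(1 − rB₀/P)/ln(1+r) = −ln(0.38558)/ln(1.02317) ≈ 41.612, so the balance reaches zero during payment 42.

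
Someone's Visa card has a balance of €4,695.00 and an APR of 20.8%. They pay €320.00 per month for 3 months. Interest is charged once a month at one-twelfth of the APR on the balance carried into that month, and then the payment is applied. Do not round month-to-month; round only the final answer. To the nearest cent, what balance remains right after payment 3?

€3,966.66

Monthly rate r = 20.8%/12 = 1.73333% = 0.0173333.
Each month: B ← B·(1+r) − €320.00.
Month 1: interest €81.38; balance after payment €4,456.38.
Month 2: interest €77.24; balance after payment €4,213.62.
Month 3: interest €73.04; balance after payment €3,966.66.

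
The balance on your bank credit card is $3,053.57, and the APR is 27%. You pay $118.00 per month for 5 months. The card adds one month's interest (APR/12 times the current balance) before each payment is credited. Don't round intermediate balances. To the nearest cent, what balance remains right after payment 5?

$2,795.75

Monthly rate r = 27%/12 = 2.25% = 0.0225.
Each month: B ← B·(1+r) − $118.00.
Month 1: interest $68.71; balance after payment $3,004.28.
Month 2: interest $67.60; balance after payment $2,953.87.
Month 3: interest $66.46; balance after payment $2,902.33.
Month 4: interest $65.30; balance after payment $2,849.64.
Month 5: interest $64.12; balance after payment $2,795.75.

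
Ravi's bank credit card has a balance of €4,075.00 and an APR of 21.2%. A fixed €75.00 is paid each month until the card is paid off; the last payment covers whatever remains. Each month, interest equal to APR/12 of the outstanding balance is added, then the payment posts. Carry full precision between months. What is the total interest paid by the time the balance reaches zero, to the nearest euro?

€9,699

Monthly rate r = 21.2%/12 = 1.76667% = 0.0176667.
Payoff takes n = ⌈−ln(1 − rB₀/P)/ln(1+r)⌉ = ⌈183.647⌉ = 184 payments; the last is €48.66.
Total paid = 183·€75.00 + €48.66 = €13,773.66.
Total interest = total paid − principal = €13,773.66 − €4,075.00 = €9,698.66.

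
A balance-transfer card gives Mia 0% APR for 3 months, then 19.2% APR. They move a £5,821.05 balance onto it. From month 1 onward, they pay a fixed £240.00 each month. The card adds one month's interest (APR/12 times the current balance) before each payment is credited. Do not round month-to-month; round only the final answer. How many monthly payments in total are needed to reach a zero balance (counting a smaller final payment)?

30 payments

Promo months 1–3 at r₀ = 0%/12 = 0; months 4+ at r₁ = 19.2%/12 = 0.016.
After month 3 (no interest yet): B = £5,821.05 − 3·£240.00 = £5,101.05.
Then at r₁ with £240.00/mo: n₂ = −ln(1 − r₁·B/P)/ln(1+r₁) ≈ 26.18 → 27 more payments.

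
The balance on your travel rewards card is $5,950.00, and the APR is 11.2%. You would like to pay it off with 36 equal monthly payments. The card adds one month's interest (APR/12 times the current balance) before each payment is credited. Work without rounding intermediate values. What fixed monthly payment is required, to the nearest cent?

Monthly rate r = 11.2%/12 = 0.933333% = 0.00933333.
Level-payment amortization: P = B₀·r / (1 − (1+r)^(−n)) = 5950.00·0.00933333 / (1 − 1.00933^(−36)).
Denominator 1 − (1+r)^(−36) = 0.284262421.
P = 55.5333 / 0.284262421 ≈ 195.36.

$195.36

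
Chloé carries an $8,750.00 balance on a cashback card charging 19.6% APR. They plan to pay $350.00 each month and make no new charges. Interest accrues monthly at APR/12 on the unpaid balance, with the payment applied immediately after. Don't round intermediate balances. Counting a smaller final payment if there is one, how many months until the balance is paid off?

Monthly rate r = 19.6%/12 = 1.63333% = 0.0163333.
Recurrence: B ← B·(1+r) − $350.00.
Month 1: interest $142.92; balance after payment $8,542.92.
Month 2: interest $139.53; balance after payment $8,332.45.
Closed form: n = −ln(1 − rB₀/P)/ln(1+r) = −ln(0.59167)/ln(1.01633) ≈ 32.393, so the balance reaches zero during payment 33.

33 months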